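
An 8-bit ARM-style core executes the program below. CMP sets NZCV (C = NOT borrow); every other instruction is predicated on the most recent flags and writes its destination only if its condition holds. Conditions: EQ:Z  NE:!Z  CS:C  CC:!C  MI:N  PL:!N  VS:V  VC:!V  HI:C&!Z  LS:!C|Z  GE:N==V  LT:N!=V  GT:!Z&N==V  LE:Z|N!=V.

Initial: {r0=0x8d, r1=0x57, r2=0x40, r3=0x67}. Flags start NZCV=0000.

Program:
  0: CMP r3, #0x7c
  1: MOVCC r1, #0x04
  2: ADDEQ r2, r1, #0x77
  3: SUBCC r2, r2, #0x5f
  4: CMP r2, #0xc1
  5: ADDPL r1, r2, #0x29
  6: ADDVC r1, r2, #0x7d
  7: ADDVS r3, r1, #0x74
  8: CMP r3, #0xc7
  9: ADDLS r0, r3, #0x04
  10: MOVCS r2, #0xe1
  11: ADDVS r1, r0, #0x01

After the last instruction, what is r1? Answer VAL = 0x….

[0] flags=1000 → (cmp)
[1] flags=1000 CC?T → r1=0x04
[2] flags=1000 EQ?F → skip
[3] flags=1000 CC?T → r2=0xe1
[4] flags=0010 → (cmp)
[5] flags=0010 PL?T → r1=0x0a
[6] flags=0010 VC?T → r1=0x5e
[7] flags=0010 VS?F → skip
[8] flags=1001 → (cmp)
[9] flags=1001 LS?T → r0=0x6b
[10] flags=1001 CS?F → skip
[11] flags=1001 VS?T → r1=0x6c

VAL = 0x6c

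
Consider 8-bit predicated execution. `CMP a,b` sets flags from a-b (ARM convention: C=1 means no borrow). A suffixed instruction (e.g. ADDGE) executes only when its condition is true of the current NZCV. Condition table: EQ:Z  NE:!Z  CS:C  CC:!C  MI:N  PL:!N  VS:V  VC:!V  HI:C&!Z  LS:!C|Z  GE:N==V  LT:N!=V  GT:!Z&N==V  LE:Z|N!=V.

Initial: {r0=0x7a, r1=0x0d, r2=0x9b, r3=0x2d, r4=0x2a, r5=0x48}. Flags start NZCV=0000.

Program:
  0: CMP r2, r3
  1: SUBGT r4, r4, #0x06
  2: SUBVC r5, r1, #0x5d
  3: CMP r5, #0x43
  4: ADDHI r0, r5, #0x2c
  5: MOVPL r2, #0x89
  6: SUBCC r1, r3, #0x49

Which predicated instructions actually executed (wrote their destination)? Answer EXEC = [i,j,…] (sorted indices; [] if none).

0: ✓ CMP  NZCV=0011
1: · SUBGT
2: · SUBVC
3: ✓ CMP  NZCV=0010
4: ✓ ADDHI  r0←0x74
5: ✓ MOVPL  r2←0x89
6: · SUBCC

EXEC = [4,5]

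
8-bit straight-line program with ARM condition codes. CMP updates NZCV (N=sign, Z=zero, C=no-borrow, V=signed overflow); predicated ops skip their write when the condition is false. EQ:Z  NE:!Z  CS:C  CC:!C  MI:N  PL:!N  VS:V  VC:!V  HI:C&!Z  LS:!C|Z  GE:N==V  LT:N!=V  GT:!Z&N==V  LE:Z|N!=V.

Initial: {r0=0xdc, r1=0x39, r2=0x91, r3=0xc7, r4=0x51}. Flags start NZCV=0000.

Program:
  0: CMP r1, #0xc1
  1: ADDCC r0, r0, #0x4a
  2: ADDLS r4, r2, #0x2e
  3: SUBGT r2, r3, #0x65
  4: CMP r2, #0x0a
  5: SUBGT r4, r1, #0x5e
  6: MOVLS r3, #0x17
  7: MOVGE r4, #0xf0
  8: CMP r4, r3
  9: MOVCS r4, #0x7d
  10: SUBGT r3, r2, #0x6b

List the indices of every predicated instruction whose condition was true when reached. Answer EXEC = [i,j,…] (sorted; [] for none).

0: ✓ CMP  NZCV=0000
1: ✓ ADDCC  r0←0x26
2: ✓ ADDLS  r4←0xbf
3: ✓ SUBGT  r2←0x62
4: ✓ CMP  NZCV=0010
5: ✓ SUBGT  r4←0xdb
6: · MOVLS
7: ✓ MOVGE  r4←0xf0
8: ✓ CMP  NZCV=0010
9: ✓ MOVCS  r4←0x7d
10: ✓ SUBGT  r3←0xf7

EXEC = [1,2,3,5,7,9,10]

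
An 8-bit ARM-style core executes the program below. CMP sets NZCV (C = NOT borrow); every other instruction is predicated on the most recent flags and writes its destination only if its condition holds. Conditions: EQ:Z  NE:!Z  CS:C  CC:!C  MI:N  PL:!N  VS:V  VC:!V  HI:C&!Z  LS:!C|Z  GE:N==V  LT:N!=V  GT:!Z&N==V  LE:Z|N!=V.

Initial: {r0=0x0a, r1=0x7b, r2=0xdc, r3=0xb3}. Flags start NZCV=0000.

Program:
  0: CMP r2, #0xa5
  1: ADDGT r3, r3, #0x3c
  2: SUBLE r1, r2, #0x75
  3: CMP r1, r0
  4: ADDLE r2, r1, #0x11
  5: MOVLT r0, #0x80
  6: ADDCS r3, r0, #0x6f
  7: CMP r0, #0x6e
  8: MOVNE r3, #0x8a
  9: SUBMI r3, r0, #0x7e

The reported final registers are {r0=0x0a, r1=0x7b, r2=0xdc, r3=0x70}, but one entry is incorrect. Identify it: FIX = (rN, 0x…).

0: ✓ CMP  NZCV=0010
1: ✓ ADDGT  r3←0xef
2: · SUBLE
3: ✓ CMP  NZCV=0010
4: · ADDLE
5: · MOVLT
6: ✓ ADDCS  r3←0x79
7: ✓ CMP  NZCV=1000
8: ✓ MOVNE  r3←0x8a
9: ✓ SUBMI  r3←0x8c

FIX = (r3, 0x8c)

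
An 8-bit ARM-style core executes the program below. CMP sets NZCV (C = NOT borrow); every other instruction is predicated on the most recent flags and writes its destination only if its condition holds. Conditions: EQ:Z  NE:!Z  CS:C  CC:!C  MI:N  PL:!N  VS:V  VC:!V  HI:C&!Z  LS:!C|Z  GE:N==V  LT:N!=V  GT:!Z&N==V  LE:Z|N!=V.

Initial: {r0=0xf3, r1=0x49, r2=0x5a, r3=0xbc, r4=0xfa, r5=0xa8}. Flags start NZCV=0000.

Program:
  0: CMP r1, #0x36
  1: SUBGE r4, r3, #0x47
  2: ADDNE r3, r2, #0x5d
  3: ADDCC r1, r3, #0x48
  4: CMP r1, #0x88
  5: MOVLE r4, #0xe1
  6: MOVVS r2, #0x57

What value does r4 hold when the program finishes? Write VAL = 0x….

0: ✓ CMP  NZCV=0010
1: ✓ SUBGE  r4←0x75
2: ✓ ADDNE  r3←0xb7
3: · ADDCC
4: ✓ CMP  NZCV=1001
5: · MOVLE
6: ✓ MOVVS  r2←0x57

VAL = 0x75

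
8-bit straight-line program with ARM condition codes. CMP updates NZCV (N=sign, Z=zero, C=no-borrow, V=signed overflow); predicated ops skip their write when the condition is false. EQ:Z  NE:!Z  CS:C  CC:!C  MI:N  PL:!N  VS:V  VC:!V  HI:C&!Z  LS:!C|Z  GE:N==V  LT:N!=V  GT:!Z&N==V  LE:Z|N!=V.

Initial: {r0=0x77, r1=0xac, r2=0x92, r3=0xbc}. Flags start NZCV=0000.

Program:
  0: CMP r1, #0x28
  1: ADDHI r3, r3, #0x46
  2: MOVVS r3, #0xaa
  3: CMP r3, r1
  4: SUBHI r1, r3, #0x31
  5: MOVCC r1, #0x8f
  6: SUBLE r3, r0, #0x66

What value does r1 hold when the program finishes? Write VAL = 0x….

VAL = 0x8f

0: ✓ CMP  NZCV=1010
1: ✓ ADDHI  r3←0x02
2: · MOVVS
3: ✓ CMP  NZCV=0000
4: · SUBHI
5: ✓ MOVCC  r1←0x8f
6: · SUBLE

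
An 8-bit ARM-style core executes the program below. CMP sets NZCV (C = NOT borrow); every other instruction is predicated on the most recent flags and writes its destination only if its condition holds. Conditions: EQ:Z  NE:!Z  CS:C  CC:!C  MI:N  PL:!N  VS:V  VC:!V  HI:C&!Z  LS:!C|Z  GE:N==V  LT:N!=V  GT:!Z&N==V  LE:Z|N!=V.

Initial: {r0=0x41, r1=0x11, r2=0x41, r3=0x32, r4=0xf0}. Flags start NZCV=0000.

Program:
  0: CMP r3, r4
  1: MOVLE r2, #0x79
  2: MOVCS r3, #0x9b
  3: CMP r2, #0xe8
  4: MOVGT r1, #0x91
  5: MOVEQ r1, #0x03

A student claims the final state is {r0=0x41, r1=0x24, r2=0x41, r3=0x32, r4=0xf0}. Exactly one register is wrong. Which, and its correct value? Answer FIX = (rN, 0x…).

[0] flags=0000 → (cmp)
[1] flags=0000 LE?F → skip
[2] flags=0000 CS?F → skip
[3] flags=0000 → (cmp)
[4] flags=0000 GT?T → r1=0x91
[5] flags=0000 EQ?F → skip

FIX = (r1, 0x91)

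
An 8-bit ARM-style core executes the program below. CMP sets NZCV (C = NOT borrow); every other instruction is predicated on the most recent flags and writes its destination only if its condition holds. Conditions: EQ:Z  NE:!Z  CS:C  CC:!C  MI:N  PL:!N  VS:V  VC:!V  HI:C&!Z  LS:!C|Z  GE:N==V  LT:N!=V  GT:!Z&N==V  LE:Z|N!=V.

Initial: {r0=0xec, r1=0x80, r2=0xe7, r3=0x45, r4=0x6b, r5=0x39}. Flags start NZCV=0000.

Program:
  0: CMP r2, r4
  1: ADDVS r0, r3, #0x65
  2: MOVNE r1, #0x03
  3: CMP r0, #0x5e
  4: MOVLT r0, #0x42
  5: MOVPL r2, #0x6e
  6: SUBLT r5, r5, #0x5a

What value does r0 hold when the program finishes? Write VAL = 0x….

VAL = 0x42

0: ✓ CMP  NZCV=0011
1: ✓ ADDVS  r0←0xaa
2: ✓ MOVNE  r1←0x03
3: ✓ CMP  NZCV=0011
4: ✓ MOVLT  r0←0x42
5: ✓ MOVPL  r2←0x6e
6: ✓ SUBLT  r5←0xdf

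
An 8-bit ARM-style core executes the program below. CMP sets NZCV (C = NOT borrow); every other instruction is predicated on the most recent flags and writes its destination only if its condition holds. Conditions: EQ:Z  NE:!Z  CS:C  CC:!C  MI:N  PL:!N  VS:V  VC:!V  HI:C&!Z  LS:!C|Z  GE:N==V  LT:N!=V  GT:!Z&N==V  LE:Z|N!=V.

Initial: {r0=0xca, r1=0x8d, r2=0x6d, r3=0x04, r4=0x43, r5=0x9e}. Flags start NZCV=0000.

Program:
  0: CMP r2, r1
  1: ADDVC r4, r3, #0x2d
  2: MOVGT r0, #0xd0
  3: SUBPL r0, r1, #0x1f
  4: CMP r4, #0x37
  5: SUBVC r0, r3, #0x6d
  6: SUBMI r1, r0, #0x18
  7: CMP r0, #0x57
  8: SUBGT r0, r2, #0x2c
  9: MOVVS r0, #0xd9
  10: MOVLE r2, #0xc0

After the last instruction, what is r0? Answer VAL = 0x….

[0] flags=1001 → (cmp)
[1] flags=1001 VC?F → skip
[2] flags=1001 GT?T → r0=0xd0
[3] flags=1001 PL?F → skip
[4] flags=0010 → (cmp)
[5] flags=0010 VC?T → r0=0x97
[6] flags=0010 MI?F → skip
[7] flags=0011 → (cmp)
[8] flags=0011 GT?F → skip
[9] flags=0011 VS?T → r0=0xd9
[10] flags=0011 LE?T → r2=0xc0

VAL = 0xd9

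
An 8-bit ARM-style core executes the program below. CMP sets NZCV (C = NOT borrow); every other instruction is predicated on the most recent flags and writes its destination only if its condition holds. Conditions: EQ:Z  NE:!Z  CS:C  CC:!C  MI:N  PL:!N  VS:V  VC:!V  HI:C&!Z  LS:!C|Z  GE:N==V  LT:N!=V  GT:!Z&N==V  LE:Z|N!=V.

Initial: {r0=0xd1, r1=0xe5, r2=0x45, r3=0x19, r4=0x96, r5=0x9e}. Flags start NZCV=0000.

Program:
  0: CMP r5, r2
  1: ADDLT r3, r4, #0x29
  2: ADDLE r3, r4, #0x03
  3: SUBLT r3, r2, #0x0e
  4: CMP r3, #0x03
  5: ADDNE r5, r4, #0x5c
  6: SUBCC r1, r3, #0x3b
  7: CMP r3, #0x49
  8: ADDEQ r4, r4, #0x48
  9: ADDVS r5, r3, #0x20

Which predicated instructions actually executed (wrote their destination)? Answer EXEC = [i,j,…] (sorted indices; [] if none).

EXEC = [1,2,3,5]

[0] flags=0011 → (cmp)
[1] flags=0011 LT?T → r3=0xbf
[2] flags=0011 LE?T → r3=0x99
[3] flags=0011 LT?T → r3=0x37
[4] flags=0010 → (cmp)
[5] flags=0010 NE?T → r5=0xf2
[6] flags=0010 CC?F → skip
[7] flags=1000 → (cmp)
[8] flags=1000 EQ?F → skip
[9] flags=1000 VS?F → skip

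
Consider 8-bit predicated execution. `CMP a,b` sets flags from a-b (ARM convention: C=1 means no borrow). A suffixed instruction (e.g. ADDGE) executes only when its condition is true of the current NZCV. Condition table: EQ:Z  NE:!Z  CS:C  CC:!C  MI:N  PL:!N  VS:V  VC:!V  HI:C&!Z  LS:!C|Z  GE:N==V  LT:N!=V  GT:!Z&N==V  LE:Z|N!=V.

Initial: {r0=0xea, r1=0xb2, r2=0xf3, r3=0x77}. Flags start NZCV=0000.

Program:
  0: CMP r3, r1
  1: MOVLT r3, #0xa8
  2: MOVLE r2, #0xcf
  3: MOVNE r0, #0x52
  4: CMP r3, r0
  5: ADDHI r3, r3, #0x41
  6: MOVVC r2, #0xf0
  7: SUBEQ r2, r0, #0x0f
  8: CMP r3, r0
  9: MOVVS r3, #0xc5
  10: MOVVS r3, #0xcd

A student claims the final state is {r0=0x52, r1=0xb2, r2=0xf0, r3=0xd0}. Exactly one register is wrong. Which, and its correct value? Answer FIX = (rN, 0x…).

[0] flags=1001 → (cmp)
[1] flags=1001 LT?F → skip
[2] flags=1001 LE?F → skip
[3] flags=1001 NE?T → r0=0x52
[4] flags=0010 → (cmp)
[5] flags=0010 HI?T → r3=0xb8
[6] flags=0010 VC?T → r2=0xf0
[7] flags=0010 EQ?F → skip
[8] flags=0011 → (cmp)
[9] flags=0011 VS?T → r3=0xc5
[10] flags=0011 VS?T → r3=0xcd

FIX = (r3, 0xcd)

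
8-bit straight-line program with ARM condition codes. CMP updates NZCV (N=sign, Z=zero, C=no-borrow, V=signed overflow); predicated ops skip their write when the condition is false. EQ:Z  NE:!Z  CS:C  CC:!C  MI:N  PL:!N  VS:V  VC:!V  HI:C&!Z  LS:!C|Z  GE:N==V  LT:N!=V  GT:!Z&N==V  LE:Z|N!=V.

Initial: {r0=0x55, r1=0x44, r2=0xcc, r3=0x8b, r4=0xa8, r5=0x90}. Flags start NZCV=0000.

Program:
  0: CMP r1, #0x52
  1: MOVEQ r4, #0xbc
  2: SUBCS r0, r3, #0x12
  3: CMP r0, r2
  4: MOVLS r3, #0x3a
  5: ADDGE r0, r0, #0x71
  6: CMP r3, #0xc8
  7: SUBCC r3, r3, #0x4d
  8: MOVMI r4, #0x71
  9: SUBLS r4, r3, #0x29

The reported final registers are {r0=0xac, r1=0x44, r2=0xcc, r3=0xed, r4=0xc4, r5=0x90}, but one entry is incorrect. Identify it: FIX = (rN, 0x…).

[0] flags=1000 → (cmp)
[1] flags=1000 EQ?F → skip
[2] flags=1000 CS?F → skip
[3] flags=1001 → (cmp)
[4] flags=1001 LS?T → r3=0x3a
[5] flags=1001 GE?T → r0=0xc6
[6] flags=0000 → (cmp)
[7] flags=0000 CC?T → r3=0xed
[8] flags=0000 MI?F → skip
[9] flags=0000 LS?T → r4=0xc4

FIX = (r0, 0xc6)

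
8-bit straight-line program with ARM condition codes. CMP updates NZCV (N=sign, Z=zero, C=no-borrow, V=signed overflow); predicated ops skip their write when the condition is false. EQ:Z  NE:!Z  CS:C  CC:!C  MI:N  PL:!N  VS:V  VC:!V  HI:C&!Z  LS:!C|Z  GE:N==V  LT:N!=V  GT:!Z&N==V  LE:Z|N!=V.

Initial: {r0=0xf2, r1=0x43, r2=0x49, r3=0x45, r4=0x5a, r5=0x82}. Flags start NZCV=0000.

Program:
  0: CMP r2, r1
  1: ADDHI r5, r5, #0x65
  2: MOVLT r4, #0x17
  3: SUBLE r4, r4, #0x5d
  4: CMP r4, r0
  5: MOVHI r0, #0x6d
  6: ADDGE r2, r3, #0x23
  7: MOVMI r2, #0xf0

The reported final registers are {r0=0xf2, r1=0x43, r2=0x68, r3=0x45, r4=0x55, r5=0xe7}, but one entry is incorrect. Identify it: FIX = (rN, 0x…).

[0] flags=0010 → (cmp)
[1] flags=0010 HI?T → r5=0xe7
[2] flags=0010 LT?F → skip
[3] flags=0010 LE?F → skip
[4] flags=0000 → (cmp)
[5] flags=0000 HI?F → skip
[6] flags=0000 GE?T → r2=0x68
[7] flags=0000 MI?F → skip

FIX = (r4, 0x5a)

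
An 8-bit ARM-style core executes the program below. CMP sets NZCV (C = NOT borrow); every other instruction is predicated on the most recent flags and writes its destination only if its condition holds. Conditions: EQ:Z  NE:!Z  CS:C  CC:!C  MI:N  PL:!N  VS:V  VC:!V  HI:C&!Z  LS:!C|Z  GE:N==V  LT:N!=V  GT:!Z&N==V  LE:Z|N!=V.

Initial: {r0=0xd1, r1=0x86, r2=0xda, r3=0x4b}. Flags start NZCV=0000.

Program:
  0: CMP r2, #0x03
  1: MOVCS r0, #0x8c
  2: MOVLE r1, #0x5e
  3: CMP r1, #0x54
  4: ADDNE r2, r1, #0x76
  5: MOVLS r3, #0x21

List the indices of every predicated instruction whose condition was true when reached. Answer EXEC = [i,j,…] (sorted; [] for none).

[0] flags=1010 → (cmp)
[1] flags=1010 CS?T → r0=0x8c
[2] flags=1010 LE?T → r1=0x5e
[3] flags=0010 → (cmp)
[4] flags=0010 NE?T → r2=0xd4
[5] flags=0010 LS?F → skip

EXEC = [1,2,4]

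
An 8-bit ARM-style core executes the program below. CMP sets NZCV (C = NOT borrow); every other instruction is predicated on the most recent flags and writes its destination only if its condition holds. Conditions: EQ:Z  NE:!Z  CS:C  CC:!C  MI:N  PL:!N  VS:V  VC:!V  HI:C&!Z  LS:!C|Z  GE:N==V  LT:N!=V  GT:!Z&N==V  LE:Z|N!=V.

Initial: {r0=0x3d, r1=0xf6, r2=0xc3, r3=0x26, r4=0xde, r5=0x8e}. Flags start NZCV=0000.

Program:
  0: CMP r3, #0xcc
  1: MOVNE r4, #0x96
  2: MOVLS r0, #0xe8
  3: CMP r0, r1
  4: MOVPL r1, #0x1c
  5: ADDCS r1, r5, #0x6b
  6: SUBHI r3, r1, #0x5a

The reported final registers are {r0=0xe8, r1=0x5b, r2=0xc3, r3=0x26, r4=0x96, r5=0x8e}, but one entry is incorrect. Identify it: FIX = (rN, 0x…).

FIX = (r1, 0xf6)

0: ✓ CMP  NZCV=0000
1: ✓ MOVNE  r4←0x96
2: ✓ MOVLS  r0←0xe8
3: ✓ CMP  NZCV=1000
4: · MOVPL
5: · ADDCS
6: · SUBHI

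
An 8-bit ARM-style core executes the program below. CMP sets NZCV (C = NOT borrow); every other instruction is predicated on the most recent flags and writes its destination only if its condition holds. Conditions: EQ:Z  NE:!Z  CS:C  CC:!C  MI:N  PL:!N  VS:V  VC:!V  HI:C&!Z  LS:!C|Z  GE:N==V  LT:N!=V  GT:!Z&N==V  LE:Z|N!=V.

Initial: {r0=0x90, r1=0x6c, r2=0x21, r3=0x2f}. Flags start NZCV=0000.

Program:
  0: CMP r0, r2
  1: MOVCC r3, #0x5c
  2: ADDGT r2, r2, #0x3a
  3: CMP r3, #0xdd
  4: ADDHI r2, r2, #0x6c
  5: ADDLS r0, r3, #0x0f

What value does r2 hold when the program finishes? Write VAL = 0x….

VAL = 0x21

[0] flags=0011 → (cmp)
[1] flags=0011 CC?F → skip
[2] flags=0011 GT?F → skip
[3] flags=0000 → (cmp)
[4] flags=0000 HI?F → skip
[5] flags=0000 LS?T → r0=0x3e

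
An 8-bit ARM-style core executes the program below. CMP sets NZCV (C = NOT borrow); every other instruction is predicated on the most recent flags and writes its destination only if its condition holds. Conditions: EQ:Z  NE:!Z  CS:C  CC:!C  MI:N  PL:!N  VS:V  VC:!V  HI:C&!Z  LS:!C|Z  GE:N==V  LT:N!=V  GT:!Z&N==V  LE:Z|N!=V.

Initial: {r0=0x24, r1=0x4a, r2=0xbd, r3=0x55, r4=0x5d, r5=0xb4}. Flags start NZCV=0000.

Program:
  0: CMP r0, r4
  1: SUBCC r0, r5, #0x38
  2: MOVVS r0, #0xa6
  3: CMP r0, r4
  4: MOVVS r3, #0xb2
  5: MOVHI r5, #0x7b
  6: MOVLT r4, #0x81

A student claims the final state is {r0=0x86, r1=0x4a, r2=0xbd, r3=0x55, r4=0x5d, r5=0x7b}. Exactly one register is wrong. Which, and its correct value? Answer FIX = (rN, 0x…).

FIX = (r0, 0x7c)

[0] flags=1000 → (cmp)
[1] flags=1000 CC?T → r0=0x7c
[2] flags=1000 VS?F → skip
[3] flags=0010 → (cmp)
[4] flags=0010 VS?F → skip
[5] flags=0010 HI?T → r5=0x7b
[6] flags=0010 LT?F → skip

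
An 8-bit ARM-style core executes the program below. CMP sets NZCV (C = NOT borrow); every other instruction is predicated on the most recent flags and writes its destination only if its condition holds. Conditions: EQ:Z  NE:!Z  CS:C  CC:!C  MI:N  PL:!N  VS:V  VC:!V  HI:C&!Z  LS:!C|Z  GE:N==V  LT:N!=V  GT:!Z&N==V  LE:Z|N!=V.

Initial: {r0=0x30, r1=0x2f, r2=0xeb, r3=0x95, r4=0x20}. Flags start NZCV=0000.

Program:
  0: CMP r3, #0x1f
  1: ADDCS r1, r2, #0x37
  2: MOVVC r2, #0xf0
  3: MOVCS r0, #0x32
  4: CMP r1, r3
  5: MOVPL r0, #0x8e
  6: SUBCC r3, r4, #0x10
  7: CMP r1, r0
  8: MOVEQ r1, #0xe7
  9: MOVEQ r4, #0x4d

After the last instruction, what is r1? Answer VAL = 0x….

[0] flags=0011 → (cmp)
[1] flags=0011 CS?T → r1=0x22
[2] flags=0011 VC?F → skip
[3] flags=0011 CS?T → r0=0x32
[4] flags=1001 → (cmp)
[5] flags=1001 PL?F → skip
[6] flags=1001 CC?T → r3=0x10
[7] flags=1000 → (cmp)
[8] flags=1000 EQ?F → skip
[9] flags=1000 EQ?F → skip

VAL = 0x22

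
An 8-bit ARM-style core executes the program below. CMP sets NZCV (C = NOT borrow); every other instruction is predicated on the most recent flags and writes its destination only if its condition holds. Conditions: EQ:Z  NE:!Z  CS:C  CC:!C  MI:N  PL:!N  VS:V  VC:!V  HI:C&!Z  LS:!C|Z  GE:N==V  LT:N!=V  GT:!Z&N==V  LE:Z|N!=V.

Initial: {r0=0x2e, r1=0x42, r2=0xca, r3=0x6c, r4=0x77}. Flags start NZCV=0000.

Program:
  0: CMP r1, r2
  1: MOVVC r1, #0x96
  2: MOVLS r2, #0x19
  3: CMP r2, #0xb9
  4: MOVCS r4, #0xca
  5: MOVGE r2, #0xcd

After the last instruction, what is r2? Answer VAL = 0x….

0: ✓ CMP  NZCV=0000
1: ✓ MOVVC  r1←0x96
2: ✓ MOVLS  r2←0x19
3: ✓ CMP  NZCV=0000
4: · MOVCS
5: ✓ MOVGE  r2←0xcd

VAL = 0xcd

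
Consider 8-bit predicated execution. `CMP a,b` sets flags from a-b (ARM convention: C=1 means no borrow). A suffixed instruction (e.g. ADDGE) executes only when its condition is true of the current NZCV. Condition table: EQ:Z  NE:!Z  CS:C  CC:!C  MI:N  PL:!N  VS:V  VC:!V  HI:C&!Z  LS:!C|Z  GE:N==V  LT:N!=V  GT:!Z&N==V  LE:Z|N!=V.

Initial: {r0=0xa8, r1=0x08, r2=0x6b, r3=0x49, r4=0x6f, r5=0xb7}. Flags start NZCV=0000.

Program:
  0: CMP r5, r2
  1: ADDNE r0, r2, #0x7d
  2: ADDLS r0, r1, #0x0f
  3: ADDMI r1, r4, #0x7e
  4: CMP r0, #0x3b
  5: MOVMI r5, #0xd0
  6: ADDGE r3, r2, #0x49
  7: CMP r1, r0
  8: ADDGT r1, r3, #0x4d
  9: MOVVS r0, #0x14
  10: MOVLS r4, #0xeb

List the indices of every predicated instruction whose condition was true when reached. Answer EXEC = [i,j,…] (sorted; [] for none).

[0] flags=0011 → (cmp)
[1] flags=0011 NE?T → r0=0xe8
[2] flags=0011 LS?F → skip
[3] flags=0011 MI?F → skip
[4] flags=1010 → (cmp)
[5] flags=1010 MI?T → r5=0xd0
[6] flags=1010 GE?F → skip
[7] flags=0000 → (cmp)
[8] flags=0000 GT?T → r1=0x96
[9] flags=0000 VS?F → skip
[10] flags=0000 LS?T → r4=0xeb

EXEC = [1,5,8,10]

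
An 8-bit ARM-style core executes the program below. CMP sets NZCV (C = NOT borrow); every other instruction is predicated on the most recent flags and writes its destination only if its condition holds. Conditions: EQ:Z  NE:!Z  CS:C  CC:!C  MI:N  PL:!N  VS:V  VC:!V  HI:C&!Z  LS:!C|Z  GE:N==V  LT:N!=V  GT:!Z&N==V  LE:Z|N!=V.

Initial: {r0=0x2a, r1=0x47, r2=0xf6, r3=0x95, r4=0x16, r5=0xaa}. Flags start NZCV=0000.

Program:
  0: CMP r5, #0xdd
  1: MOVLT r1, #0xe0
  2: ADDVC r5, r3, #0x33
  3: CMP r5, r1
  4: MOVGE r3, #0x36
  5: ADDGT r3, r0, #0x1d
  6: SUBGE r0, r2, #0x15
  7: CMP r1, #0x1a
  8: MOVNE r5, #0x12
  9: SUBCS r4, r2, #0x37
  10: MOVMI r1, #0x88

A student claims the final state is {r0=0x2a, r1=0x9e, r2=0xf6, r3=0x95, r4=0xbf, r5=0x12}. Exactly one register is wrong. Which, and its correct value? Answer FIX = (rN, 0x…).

FIX = (r1, 0x88)

0: ✓ CMP  NZCV=1000
1: ✓ MOVLT  r1←0xe0
2: ✓ ADDVC  r5←0xc8
3: ✓ CMP  NZCV=1000
4: · MOVGE
5: · ADDGT
6: · SUBGE
7: ✓ CMP  NZCV=1010
8: ✓ MOVNE  r5←0x12
9: ✓ SUBCS  r4←0xbf
10: ✓ MOVMI  r1←0x88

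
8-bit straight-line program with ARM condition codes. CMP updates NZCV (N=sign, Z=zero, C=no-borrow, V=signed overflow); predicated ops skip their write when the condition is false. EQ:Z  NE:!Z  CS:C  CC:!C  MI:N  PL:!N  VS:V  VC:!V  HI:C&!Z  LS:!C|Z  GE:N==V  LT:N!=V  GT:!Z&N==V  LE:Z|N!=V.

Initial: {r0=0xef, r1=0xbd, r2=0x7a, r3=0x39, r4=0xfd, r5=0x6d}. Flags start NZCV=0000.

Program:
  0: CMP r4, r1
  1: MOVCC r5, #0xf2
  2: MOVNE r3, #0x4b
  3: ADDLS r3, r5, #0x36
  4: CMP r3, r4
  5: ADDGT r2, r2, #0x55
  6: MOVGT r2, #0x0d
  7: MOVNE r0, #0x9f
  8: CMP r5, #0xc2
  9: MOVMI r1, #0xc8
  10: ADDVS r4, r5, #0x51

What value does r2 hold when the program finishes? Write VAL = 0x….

0: ✓ CMP  NZCV=0010
1: · MOVCC
2: ✓ MOVNE  r3←0x4b
3: · ADDLS
4: ✓ CMP  NZCV=0000
5: ✓ ADDGT  r2←0xcf
6: ✓ MOVGT  r2←0x0d
7: ✓ MOVNE  r0←0x9f
8: ✓ CMP  NZCV=1001
9: ✓ MOVMI  r1←0xc8
10: ✓ ADDVS  r4←0xbe

VAL = 0x0d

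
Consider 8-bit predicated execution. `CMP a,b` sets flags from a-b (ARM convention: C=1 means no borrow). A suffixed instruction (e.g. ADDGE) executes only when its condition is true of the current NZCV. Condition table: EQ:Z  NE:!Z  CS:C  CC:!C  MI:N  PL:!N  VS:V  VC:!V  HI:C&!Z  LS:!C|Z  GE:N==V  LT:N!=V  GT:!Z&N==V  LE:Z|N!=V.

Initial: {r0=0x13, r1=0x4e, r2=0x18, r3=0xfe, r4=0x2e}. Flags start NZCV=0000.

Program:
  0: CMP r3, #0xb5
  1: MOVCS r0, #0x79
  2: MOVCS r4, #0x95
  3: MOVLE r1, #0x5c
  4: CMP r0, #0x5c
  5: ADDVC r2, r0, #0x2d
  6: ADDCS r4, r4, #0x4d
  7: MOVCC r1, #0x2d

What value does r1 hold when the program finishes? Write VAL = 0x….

VAL = 0x4e

0: ✓ CMP  NZCV=0010
1: ✓ MOVCS  r0←0x79
2: ✓ MOVCS  r4←0x95
3: · MOVLE
4: ✓ CMP  NZCV=0010
5: ✓ ADDVC  r2←0xa6
6: ✓ ADDCS  r4←0xe2
7: · MOVCC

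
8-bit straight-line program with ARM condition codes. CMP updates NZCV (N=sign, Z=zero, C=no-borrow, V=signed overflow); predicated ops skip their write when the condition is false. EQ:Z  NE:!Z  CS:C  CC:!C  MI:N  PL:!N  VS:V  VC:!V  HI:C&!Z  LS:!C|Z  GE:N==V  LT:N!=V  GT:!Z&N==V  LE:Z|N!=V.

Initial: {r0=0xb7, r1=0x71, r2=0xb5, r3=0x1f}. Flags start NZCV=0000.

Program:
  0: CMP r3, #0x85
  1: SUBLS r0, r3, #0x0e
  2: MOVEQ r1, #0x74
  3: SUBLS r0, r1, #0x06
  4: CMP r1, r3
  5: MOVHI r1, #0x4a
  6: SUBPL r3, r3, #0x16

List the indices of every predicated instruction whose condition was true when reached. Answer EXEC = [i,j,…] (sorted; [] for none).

EXEC = [1,3,5,6]

0: ✓ CMP  NZCV=1001
1: ✓ SUBLS  r0←0x11
2: · MOVEQ
3: ✓ SUBLS  r0←0x6b
4: ✓ CMP  NZCV=0010
5: ✓ MOVHI  r1←0x4a
6: ✓ SUBPL  r3←0x09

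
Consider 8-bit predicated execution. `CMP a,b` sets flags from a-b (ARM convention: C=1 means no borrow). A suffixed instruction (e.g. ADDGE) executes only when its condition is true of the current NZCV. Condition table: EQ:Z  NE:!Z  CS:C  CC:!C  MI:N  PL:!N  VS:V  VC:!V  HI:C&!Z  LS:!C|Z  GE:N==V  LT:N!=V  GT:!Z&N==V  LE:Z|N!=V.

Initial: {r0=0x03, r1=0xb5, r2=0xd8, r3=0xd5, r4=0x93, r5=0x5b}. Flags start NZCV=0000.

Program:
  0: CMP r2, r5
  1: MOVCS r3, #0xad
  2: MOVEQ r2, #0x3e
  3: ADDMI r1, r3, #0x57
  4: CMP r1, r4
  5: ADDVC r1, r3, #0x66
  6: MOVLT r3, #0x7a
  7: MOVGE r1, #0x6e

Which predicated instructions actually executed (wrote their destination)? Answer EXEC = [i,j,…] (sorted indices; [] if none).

0: ✓ CMP  NZCV=0011
1: ✓ MOVCS  r3←0xad
2: · MOVEQ
3: · ADDMI
4: ✓ CMP  NZCV=0010
5: ✓ ADDVC  r1←0x13
6: · MOVLT
7: ✓ MOVGE  r1←0x6e

EXEC = [1,5,7]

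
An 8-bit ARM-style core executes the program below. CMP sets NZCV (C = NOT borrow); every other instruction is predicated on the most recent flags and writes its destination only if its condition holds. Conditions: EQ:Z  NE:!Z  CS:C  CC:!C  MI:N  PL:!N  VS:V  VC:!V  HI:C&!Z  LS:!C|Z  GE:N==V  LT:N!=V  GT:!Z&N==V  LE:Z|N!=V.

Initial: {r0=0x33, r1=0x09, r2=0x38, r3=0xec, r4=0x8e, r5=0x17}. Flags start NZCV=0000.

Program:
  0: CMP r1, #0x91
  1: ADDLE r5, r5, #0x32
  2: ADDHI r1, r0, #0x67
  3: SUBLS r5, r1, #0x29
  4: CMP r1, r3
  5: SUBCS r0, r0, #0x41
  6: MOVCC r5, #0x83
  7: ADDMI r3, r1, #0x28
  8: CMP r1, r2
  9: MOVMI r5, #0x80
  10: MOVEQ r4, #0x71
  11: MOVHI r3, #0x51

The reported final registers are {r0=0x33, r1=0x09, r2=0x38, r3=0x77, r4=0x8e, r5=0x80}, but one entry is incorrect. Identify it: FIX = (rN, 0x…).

[0] flags=0000 → (cmp)
[1] flags=0000 LE?F → skip
[2] flags=0000 HI?F → skip
[3] flags=0000 LS?T → r5=0xe0
[4] flags=0000 → (cmp)
[5] flags=0000 CS?F → skip
[6] flags=0000 CC?T → r5=0x83
[7] flags=0000 MI?F → skip
[8] flags=1000 → (cmp)
[9] flags=1000 MI?T → r5=0x80
[10] flags=1000 EQ?F → skip
[11] flags=1000 HI?F → skip

FIX = (r3, 0xec)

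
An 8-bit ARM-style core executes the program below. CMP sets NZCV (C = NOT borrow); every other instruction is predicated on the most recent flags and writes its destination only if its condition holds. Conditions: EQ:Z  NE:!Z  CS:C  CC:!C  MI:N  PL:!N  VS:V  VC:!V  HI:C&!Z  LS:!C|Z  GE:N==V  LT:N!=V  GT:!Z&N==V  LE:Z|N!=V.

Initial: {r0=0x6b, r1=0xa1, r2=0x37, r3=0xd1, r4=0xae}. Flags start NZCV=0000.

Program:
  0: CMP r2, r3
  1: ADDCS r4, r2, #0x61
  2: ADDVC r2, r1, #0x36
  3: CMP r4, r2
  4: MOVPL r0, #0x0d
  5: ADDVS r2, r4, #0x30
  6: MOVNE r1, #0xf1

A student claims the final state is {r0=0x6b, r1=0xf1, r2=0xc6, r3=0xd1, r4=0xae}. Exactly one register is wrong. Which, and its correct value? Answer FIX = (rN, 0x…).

0: ✓ CMP  NZCV=0000
1: · ADDCS
2: ✓ ADDVC  r2←0xd7
3: ✓ CMP  NZCV=1000
4: · MOVPL
5: · ADDVS
6: ✓ MOVNE  r1←0xf1

FIX = (r2, 0xd7)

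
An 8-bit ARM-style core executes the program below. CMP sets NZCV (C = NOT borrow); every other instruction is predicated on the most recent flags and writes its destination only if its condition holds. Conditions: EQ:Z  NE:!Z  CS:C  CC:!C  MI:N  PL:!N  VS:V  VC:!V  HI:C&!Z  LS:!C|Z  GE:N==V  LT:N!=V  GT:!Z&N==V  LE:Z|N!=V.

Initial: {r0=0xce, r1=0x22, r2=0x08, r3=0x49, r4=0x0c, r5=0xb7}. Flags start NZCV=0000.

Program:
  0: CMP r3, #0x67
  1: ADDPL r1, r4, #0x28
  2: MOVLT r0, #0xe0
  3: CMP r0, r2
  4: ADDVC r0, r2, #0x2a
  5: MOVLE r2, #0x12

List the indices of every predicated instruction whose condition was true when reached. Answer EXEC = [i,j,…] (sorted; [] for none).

[0] flags=1000 → (cmp)
[1] flags=1000 PL?F → skip
[2] flags=1000 LT?T → r0=0xe0
[3] flags=1010 → (cmp)
[4] flags=1010 VC?T → r0=0x32
[5] flags=1010 LE?T → r2=0x12

EXEC = [2,4,5]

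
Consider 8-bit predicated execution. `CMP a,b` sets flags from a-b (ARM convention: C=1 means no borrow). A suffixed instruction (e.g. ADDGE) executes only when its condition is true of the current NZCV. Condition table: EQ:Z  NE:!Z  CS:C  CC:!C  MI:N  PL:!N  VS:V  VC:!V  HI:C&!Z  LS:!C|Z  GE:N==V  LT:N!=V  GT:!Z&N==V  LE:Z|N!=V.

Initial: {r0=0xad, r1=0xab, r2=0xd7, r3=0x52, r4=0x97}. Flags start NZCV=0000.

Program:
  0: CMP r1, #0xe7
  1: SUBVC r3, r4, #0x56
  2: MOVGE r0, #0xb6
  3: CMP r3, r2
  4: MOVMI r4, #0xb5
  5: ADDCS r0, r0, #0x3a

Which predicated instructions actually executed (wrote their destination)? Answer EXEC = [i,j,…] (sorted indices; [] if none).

EXEC = [1]

[0] flags=1000 → (cmp)
[1] flags=1000 VC?T → r3=0x41
[2] flags=1000 GE?F → skip
[3] flags=0000 → (cmp)
[4] flags=0000 MI?F → skip
[5] flags=0000 CS?F → skip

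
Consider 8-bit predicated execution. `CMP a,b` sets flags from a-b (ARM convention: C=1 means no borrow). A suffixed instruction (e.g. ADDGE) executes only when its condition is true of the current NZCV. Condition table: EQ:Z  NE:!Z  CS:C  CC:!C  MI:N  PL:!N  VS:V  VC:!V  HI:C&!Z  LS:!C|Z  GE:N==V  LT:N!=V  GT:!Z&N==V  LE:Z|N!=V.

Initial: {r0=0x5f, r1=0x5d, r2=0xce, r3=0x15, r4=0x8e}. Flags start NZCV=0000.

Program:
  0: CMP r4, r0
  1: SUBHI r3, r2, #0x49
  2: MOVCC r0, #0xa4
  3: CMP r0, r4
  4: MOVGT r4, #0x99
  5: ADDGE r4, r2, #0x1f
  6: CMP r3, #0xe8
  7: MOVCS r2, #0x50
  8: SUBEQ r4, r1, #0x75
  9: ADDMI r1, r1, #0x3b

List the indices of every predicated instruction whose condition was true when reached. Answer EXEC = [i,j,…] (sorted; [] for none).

EXEC = [1,4,5,9]

[0] flags=0011 → (cmp)
[1] flags=0011 HI?T → r3=0x85
[2] flags=0011 CC?F → skip
[3] flags=1001 → (cmp)
[4] flags=1001 GT?T → r4=0x99
[5] flags=1001 GE?T → r4=0xed
[6] flags=1000 → (cmp)
[7] flags=1000 CS?F → skip
[8] flags=1000 EQ?F → skip
[9] flags=1000 MI?T → r1=0x98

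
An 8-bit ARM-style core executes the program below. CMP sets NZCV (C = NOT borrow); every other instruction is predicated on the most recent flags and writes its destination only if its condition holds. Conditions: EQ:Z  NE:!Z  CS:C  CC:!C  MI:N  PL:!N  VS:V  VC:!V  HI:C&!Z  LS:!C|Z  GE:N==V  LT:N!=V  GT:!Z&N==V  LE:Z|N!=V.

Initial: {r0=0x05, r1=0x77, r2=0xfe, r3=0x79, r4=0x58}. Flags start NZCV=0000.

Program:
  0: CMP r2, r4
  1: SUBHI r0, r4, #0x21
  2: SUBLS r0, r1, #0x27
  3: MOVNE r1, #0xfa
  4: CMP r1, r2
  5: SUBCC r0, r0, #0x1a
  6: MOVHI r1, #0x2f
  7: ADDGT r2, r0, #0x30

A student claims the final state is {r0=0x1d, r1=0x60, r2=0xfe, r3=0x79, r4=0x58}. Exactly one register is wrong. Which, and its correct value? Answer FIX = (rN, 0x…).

[0] flags=1010 → (cmp)
[1] flags=1010 HI?T → r0=0x37
[2] flags=1010 LS?F → skip
[3] flags=1010 NE?T → r1=0xfa
[4] flags=1000 → (cmp)
[5] flags=1000 CC?T → r0=0x1d
[6] flags=1000 HI?F → skip
[7] flags=1000 GT?F → skip

FIX = (r1, 0xfa)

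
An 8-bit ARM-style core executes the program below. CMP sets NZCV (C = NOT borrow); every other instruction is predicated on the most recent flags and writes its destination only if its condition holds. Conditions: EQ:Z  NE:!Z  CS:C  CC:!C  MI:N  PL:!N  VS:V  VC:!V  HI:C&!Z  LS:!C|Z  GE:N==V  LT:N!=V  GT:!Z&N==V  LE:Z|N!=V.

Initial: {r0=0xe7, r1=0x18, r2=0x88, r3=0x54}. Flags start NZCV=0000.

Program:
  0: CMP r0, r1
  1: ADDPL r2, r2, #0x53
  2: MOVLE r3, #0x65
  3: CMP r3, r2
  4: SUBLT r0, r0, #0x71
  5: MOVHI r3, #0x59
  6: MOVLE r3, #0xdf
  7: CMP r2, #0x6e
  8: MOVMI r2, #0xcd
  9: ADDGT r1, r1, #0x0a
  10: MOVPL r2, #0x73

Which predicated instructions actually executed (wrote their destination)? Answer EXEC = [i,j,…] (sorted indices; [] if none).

[0] flags=1010 → (cmp)
[1] flags=1010 PL?F → skip
[2] flags=1010 LE?T → r3=0x65
[3] flags=1001 → (cmp)
[4] flags=1001 LT?F → skip
[5] flags=1001 HI?F → skip
[6] flags=1001 LE?F → skip
[7] flags=0011 → (cmp)
[8] flags=0011 MI?F → skip
[9] flags=0011 GT?F → skip
[10] flags=0011 PL?T → r2=0x73

EXEC = [2,10]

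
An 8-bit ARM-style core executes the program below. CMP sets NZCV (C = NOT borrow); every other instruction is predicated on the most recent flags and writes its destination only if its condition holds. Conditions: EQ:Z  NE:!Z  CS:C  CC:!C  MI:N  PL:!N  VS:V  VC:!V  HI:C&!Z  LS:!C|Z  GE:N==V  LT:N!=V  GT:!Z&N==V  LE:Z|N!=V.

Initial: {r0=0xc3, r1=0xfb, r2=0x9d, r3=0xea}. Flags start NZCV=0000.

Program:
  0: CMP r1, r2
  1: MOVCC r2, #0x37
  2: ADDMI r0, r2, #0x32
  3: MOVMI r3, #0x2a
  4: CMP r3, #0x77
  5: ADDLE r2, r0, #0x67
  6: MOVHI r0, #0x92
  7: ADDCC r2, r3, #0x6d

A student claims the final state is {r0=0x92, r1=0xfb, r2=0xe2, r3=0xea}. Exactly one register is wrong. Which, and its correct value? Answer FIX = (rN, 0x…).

[0] flags=0010 → (cmp)
[1] flags=0010 CC?F → skip
[2] flags=0010 MI?F → skip
[3] flags=0010 MI?F → skip
[4] flags=0011 → (cmp)
[5] flags=0011 LE?T → r2=0x2a
[6] flags=0011 HI?T → r0=0x92
[7] flags=0011 CC?F → skip

FIX = (r2, 0x2a)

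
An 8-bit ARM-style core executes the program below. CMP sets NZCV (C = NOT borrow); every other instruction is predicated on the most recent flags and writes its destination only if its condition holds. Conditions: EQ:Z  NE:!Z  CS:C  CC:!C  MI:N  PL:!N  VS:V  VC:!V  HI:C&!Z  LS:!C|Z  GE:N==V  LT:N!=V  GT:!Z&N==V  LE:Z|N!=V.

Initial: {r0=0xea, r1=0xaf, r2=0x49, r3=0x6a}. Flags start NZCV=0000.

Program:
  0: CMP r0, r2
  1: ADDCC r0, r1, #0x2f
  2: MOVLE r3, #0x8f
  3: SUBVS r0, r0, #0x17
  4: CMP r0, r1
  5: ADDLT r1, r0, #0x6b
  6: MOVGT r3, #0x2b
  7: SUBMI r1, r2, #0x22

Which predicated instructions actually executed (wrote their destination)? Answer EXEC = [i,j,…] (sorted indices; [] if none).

EXEC = [2,6]

0: ✓ CMP  NZCV=1010
1: · ADDCC
2: ✓ MOVLE  r3←0x8f
3: · SUBVS
4: ✓ CMP  NZCV=0010
5: · ADDLT
6: ✓ MOVGT  r3←0x2b
7: · SUBMI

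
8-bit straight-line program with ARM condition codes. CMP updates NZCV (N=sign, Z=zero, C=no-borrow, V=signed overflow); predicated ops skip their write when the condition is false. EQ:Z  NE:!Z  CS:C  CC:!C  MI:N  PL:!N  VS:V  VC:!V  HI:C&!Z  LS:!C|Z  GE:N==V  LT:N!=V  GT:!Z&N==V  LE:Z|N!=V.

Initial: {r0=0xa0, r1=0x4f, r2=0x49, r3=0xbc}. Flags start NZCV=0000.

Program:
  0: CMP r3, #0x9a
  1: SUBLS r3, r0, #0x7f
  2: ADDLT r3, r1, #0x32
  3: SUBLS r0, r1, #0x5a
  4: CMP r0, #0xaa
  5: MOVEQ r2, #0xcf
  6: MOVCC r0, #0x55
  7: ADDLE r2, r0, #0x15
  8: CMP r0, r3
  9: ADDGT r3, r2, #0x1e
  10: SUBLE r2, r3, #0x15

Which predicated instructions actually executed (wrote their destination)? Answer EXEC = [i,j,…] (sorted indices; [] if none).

EXEC = [6,7,9]

[0] flags=0010 → (cmp)
[1] flags=0010 LS?F → skip
[2] flags=0010 LT?F → skip
[3] flags=0010 LS?F → skip
[4] flags=1000 → (cmp)
[5] flags=1000 EQ?F → skip
[6] flags=1000 CC?T → r0=0x55
[7] flags=1000 LE?T → r2=0x6a
[8] flags=1001 → (cmp)
[9] flags=1001 GT?T → r3=0x88
[10] flags=1001 LE?F → skip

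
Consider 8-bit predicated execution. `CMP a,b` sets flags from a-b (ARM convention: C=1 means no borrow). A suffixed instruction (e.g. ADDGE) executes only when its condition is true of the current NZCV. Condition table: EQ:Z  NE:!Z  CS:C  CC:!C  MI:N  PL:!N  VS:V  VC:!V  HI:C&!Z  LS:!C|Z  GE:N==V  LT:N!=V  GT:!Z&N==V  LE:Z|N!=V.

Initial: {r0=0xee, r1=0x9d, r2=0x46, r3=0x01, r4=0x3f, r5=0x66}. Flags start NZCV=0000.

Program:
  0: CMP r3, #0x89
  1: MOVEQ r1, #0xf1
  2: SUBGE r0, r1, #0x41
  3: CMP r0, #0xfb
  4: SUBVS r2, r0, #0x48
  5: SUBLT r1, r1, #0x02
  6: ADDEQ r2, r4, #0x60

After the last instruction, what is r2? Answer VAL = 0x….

VAL = 0x46

[0] flags=0000 → (cmp)
[1] flags=0000 EQ?F → skip
[2] flags=0000 GE?T → r0=0x5c
[3] flags=0000 → (cmp)
[4] flags=0000 VS?F → skip
[5] flags=0000 LT?F → skip
[6] flags=0000 EQ?F → skip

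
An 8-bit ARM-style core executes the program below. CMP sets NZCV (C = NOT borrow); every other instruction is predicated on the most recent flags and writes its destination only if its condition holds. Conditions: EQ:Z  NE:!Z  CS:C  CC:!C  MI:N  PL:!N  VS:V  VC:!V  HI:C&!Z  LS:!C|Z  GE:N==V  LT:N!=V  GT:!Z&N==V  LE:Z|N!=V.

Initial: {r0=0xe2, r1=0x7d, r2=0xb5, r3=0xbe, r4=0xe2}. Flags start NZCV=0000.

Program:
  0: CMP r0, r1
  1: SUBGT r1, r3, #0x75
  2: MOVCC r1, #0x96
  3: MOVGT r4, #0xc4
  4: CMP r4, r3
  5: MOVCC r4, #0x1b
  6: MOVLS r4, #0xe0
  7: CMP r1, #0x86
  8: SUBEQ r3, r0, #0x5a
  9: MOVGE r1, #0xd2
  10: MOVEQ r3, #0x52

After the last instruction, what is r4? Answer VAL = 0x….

0: ✓ CMP  NZCV=0011
1: · SUBGT
2: · MOVCC
3: · MOVGT
4: ✓ CMP  NZCV=0010
5: · MOVCC
6: · MOVLS
7: ✓ CMP  NZCV=1001
8: · SUBEQ
9: ✓ MOVGE  r1←0xd2
10: · MOVEQ

VAL = 0xe2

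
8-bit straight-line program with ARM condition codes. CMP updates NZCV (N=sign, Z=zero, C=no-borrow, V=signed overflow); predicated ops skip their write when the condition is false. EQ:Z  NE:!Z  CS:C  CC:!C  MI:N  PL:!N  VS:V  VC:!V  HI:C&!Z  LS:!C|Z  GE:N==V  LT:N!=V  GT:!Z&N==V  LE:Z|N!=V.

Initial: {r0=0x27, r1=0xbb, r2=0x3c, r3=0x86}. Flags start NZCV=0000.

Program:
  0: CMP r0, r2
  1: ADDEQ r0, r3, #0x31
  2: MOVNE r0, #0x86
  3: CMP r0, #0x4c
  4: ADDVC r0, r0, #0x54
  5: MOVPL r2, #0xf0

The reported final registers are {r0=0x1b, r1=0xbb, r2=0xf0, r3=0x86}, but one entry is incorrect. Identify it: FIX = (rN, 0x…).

FIX = (r0, 0x86)

[0] flags=1000 → (cmp)
[1] flags=1000 EQ?F → skip
[2] flags=1000 NE?T → r0=0x86
[3] flags=0011 → (cmp)
[4] flags=0011 VC?F → skip
[5] flags=0011 PL?T → r2=0xf0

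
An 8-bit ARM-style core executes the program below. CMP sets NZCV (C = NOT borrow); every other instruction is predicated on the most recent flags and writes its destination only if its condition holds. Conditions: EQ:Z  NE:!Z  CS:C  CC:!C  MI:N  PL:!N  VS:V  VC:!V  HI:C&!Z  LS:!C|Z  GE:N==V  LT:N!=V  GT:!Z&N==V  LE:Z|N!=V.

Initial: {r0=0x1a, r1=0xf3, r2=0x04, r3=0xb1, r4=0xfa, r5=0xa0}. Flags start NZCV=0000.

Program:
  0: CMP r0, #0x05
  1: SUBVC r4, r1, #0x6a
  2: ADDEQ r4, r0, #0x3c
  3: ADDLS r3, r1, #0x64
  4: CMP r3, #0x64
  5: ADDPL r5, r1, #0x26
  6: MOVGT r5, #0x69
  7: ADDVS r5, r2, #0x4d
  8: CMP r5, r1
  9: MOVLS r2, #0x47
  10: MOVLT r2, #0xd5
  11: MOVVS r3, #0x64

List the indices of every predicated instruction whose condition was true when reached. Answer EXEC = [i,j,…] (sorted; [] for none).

0: ✓ CMP  NZCV=0010
1: ✓ SUBVC  r4←0x89
2: · ADDEQ
3: · ADDLS
4: ✓ CMP  NZCV=0011
5: ✓ ADDPL  r5←0x19
6: · MOVGT
7: ✓ ADDVS  r5←0x51
8: ✓ CMP  NZCV=0000
9: ✓ MOVLS  r2←0x47
10: · MOVLT
11: · MOVVS

EXEC = [1,5,7,9]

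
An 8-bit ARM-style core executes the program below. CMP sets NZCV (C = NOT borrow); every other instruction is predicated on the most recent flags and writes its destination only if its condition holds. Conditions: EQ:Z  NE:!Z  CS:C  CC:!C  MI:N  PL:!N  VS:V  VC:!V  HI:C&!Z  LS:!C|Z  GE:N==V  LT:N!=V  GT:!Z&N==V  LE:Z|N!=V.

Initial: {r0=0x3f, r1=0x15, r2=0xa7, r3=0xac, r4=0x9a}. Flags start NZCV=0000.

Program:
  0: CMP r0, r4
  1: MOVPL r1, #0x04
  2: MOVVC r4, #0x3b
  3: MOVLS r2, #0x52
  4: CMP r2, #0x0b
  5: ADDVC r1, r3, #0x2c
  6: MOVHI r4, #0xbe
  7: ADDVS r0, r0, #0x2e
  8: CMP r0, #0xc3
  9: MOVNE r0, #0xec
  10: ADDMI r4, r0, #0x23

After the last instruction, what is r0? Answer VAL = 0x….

VAL = 0xec

[0] flags=1001 → (cmp)
[1] flags=1001 PL?F → skip
[2] flags=1001 VC?F → skip
[3] flags=1001 LS?T → r2=0x52
[4] flags=0010 → (cmp)
[5] flags=0010 VC?T → r1=0xd8
[6] flags=0010 HI?T → r4=0xbe
[7] flags=0010 VS?F → skip
[8] flags=0000 → (cmp)
[9] flags=0000 NE?T → r0=0xec
[10] flags=0000 MI?F → skip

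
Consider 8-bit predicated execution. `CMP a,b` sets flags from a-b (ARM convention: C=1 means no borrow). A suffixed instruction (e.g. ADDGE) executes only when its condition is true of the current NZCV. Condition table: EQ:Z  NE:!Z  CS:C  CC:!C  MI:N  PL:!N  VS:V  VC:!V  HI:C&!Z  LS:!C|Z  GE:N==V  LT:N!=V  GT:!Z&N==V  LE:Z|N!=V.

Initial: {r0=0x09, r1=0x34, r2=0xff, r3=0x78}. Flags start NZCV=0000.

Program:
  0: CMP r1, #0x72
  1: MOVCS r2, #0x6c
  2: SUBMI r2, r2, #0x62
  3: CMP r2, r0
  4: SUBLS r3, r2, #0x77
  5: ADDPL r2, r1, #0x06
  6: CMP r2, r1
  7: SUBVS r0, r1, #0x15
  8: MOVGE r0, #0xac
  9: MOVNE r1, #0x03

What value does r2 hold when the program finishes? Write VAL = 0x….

VAL = 0x9d

0: ✓ CMP  NZCV=1000
1: · MOVCS
2: ✓ SUBMI  r2←0x9d
3: ✓ CMP  NZCV=1010
4: · SUBLS
5: · ADDPL
6: ✓ CMP  NZCV=0011
7: ✓ SUBVS  r0←0x1f
8: · MOVGE
9: ✓ MOVNE  r1←0x03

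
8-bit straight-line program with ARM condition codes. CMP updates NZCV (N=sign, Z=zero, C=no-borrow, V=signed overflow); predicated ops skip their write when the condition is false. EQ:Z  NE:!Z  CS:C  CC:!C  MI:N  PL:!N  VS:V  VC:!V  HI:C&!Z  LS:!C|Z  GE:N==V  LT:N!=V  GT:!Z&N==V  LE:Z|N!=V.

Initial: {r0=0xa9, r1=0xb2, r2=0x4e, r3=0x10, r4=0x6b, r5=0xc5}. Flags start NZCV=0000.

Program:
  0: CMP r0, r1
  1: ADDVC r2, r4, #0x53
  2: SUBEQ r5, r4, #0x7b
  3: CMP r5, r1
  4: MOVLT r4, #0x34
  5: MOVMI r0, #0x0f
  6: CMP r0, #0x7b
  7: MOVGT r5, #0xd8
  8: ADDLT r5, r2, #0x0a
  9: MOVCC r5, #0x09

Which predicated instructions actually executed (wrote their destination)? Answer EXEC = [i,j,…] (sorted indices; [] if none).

EXEC = [1,8]

[0] flags=1000 → (cmp)
[1] flags=1000 VC?T → r2=0xbe
[2] flags=1000 EQ?F → skip
[3] flags=0010 → (cmp)
[4] flags=0010 LT?F → skip
[5] flags=0010 MI?F → skip
[6] flags=0011 → (cmp)
[7] flags=0011 GT?F → skip
[8] flags=0011 LT?T → r5=0xc8
[9] flags=0011 CC?F → skip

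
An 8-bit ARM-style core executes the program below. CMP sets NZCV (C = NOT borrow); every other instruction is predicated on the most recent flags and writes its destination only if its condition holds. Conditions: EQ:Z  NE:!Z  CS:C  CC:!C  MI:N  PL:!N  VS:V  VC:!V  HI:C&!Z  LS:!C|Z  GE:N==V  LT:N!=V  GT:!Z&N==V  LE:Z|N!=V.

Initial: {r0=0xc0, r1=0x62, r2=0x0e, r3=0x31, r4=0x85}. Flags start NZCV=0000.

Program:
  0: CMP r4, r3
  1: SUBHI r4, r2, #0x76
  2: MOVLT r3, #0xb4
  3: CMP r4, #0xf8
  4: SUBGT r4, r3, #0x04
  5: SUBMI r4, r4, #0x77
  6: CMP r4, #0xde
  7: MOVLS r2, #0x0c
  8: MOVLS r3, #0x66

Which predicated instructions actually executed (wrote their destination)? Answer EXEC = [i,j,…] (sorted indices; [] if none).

EXEC = [1,2,5,7,8]

0: ✓ CMP  NZCV=0011
1: ✓ SUBHI  r4←0x98
2: ✓ MOVLT  r3←0xb4
3: ✓ CMP  NZCV=1000
4: · SUBGT
5: ✓ SUBMI  r4←0x21
6: ✓ CMP  NZCV=0000
7: ✓ MOVLS  r2←0x0c
8: ✓ MOVLS  r3←0x66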